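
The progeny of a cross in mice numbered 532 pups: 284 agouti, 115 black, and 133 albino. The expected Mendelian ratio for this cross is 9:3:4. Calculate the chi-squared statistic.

3.109

Expected counts for N = 532 under a 9:3:4 ratio (total parts = 16):
  agouti: 532 × 9/16 = 299.25
  black: 532 × 3/16 = 99.75
  albino: 532 × 4/16 = 133
χ² = Σ (O − E)² / E
  agouti: (284 − 299.25)² / 299.25 = 0.7772
  black: (115 − 99.75)² / 99.75 = 2.3315
  albino: (133 − 133)² / 133 = 0.0000
χ² = 0.7772 + 2.3315 + 0.0000 = 3.1087 ≈ 3.109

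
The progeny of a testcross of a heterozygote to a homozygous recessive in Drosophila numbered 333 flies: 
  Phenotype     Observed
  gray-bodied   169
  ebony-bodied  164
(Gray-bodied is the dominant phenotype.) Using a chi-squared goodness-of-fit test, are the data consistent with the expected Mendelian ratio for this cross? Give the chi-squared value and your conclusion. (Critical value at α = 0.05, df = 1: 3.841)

0.075; consistent

A testcross of a heterozygote (Aa × aa) gives a 1:1 phenotypic ratio.
The 1:1 ratio has 2 parts, so with N = 333 the expected counts are:
  gray-bodied: 333 × 1/2 = 166.5
  ebony-bodied: 333 × 1/2 = 166.5
χ² = Σ (O − E)² / E
  gray-bodied: (169 − 166.5)² / 166.5 = 0.0375
  ebony-bodied: (164 − 166.5)² / 166.5 = 0.0375
χ² = 0.0375 + 0.0375 = 0.075
Degrees of freedom = 2 − 1 = 1; critical value at α = 0.05 is 3.841.
Since 0.075 < 3.841, we fail to reject the null hypothesis — the data are consistent with the 1:1 ratio.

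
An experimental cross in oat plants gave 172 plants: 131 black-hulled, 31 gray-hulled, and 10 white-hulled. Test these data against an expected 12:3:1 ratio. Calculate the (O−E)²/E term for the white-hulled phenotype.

0.052

Expected counts for N = 172 under a 12:3:1 ratio (total parts = 16):
  black-hulled: 172 × 12/16 = 129
  gray-hulled: 172 × 3/16 = 32.25
  white-hulled: 172 × 1/16 = 10.75
Contribution of white-hulled: (10 − 10.75)² / 10.75 = 0.0523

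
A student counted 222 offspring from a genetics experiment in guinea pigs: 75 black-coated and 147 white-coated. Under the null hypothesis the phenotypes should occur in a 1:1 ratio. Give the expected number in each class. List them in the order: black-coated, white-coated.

The 1:1 ratio has 2 parts, so with N = 222 the expected counts are:
  black-coated: 222 × 1/2 = 111
  white-coated: 222 × 1/2 = 111

111, 111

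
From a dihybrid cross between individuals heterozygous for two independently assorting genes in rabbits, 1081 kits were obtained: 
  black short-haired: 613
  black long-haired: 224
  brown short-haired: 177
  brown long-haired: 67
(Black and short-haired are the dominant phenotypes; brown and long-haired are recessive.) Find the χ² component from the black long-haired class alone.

2.241

A dihybrid F₂ with independent assortment and complete dominance at both loci gives a 9:3:3:1 phenotypic ratio.
Under the 9:3:3:1 hypothesis (Σ ratio = 16, N = 1081):
  black short-haired: 1081 × 9/16 = 608.0625
  black long-haired: 1081 × 3/16 = 202.6875
  brown short-haired: 1081 × 3/16 = 202.6875
  brown long-haired: 1081 × 1/16 = 67.5625
Contribution of black long-haired: (224 − 202.6875)² / 202.6875 = 2.2410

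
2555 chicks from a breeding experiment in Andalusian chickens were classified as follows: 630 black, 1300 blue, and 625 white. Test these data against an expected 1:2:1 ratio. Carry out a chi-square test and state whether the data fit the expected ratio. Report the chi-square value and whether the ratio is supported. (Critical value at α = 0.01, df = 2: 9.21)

Under the 1:2:1 hypothesis (Σ ratio = 4, N = 2555):
  black: 2555 × 1/4 = 638.75
  blue: 2555 × 2/4 = 1277.5
  white: 2555 × 1/4 = 638.75
χ² = Σ (O − E)² / E
  black: (630 − 638.75)² / 638.75 = 0.1199
  blue: (1300 − 1277.5)² / 1277.5 = 0.3963
  white: (625 − 638.75)² / 638.75 = 0.2960
χ² = 0.1199 + 0.3963 + 0.2960 = 0.8122 ≈ 0.812
Degrees of freedom = 3 − 1 = 2; critical value at α = 0.01 is 9.21.
Since 0.812 < 9.21, we fail to reject the null hypothesis — the data are consistent with the 1:2:1 ratio.

0.812; consistent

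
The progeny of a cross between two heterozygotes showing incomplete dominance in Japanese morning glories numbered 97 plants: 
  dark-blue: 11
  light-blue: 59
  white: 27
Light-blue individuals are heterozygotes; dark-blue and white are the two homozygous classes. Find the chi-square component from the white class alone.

With incomplete dominance, a heterozygote × heterozygote cross gives a 1:2:1 phenotypic ratio.
Under the 1:2:1 hypothesis (Σ ratio = 4, N = 97):
  dark-blue: 97 × 1/4 = 24.25
  light-blue: 97 × 2/4 = 48.5
  white: 97 × 1/4 = 24.25
Contribution of white: (27 − 24.25)² / 24.25 = 0.3119

0.312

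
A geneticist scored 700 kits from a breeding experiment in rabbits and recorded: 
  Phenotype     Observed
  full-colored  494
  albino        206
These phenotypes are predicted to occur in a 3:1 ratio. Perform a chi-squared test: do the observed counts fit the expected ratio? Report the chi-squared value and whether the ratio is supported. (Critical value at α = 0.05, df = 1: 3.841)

Expected counts for N = 700 under a 3:1 ratio (total parts = 4):
  full-colored: 700 × 3/4 = 525
  albino: 700 × 1/4 = 175
χ² = Σ (O − E)² / E
  full-colored: (494 − 525)² / 525 = 1.8305
  albino: (206 − 175)² / 175 = 5.4914
χ² = 1.8305 + 5.4914 = 7.3219 ≈ 7.322
Degrees of freedom = 2 − 1 = 1; critical value at α = 0.05 is 3.841.
Since 7.322 > 3.841, we reject the null hypothesis — the data do not fit the 3:1 ratio.

7.322; not consistent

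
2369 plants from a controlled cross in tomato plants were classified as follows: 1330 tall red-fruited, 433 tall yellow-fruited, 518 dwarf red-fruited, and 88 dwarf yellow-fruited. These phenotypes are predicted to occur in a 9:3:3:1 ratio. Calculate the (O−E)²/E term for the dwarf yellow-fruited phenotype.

24.365

Under the 9:3:3:1 hypothesis (Σ ratio = 16, N = 2369):
  tall red-fruited: 2369 × 9/16 = 1332.5625
  tall yellow-fruited: 2369 × 3/16 = 444.1875
  dwarf red-fruited: 2369 × 3/16 = 444.1875
  dwarf yellow-fruited: 2369 × 1/16 = 148.0625
Contribution of dwarf yellow-fruited: (88 − 148.0625)² / 148.0625 = 24.3647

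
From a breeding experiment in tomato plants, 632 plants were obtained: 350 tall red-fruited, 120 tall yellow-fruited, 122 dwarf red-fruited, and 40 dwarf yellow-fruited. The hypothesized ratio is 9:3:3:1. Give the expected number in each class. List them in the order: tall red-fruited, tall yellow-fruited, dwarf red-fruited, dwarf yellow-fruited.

Expected counts for N = 632 under a 9:3:3:1 ratio (total parts = 16):
  tall red-fruited: 632 × 9/16 = 355.5
  tall yellow-fruited: 632 × 3/16 = 118.5
  dwarf red-fruited: 632 × 3/16 = 118.5
  dwarf yellow-fruited: 632 × 1/16 = 39.5

355.5, 118.5, 118.5, 39.5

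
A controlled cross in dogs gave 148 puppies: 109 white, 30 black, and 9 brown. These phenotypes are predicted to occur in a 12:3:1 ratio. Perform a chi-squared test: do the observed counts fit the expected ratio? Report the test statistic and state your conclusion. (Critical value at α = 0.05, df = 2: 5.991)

0.225; consistent

The 12:3:1 ratio has 16 parts, so with N = 148 the expected counts are:
  white: 148 × 12/16 = 111
  black: 148 × 3/16 = 27.75
  brown: 148 × 1/16 = 9.25
χ² = Σ (O − E)² / E
  white: (109 − 111)² / 111 = 0.0360
  black: (30 − 27.75)² / 27.75 = 0.1824
  brown: (9 − 9.25)² / 9.25 = 0.0068
χ² = 0.0360 + 0.1824 + 0.0068 = 0.2252 ≈ 0.225
Degrees of freedom = 3 − 1 = 2; critical value at α = 0.05 is 5.991.
Since 0.225 < 5.991, we fail to reject the null hypothesis — the data are consistent with the 12:3:1 ratio.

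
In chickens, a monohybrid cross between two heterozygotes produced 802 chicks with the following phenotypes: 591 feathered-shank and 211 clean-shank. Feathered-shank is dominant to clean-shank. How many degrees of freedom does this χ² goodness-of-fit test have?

For a monohybrid cross between heterozygotes with complete dominance, the expected phenotypic ratio is 3:1.
A goodness-of-fit test with 2 phenotype classes has df = 2 − 1 = 1.

1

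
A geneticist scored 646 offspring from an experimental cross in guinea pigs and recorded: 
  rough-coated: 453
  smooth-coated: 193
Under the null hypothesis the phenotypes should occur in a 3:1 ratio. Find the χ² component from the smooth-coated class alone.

6.144

Expected counts for N = 646 under a 3:1 ratio (total parts = 4):
  rough-coated: 646 × 3/4 = 484.5
  smooth-coated: 646 × 1/4 = 161.5
Contribution of smooth-coated: (193 − 161.5)² / 161.5 = 6.1440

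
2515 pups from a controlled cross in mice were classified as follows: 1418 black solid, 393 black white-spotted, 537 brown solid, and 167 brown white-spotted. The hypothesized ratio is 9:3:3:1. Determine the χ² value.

Expected counts for N = 2515 under a 9:3:3:1 ratio (total parts = 16):
  black solid: 2515 × 9/16 = 1414.6875
  black white-spotted: 2515 × 3/16 = 471.5625
  brown solid: 2515 × 3/16 = 471.5625
  brown white-spotted: 2515 × 1/16 = 157.1875
χ² = Σ (O − E)² / E
  black solid: (1418 − 1414.6875)² / 1414.6875 = 0.0078
  black white-spotted: (393 − 471.5625)² / 471.5625 = 13.0885
  brown solid: (537 − 471.5625)² / 471.5625 = 9.0806
  brown white-spotted: (167 − 157.1875)² / 157.1875 = 0.6125
χ² = 0.0078 + 13.0885 + 9.0806 + 0.6125 = 22.7894 ≈ 22.789

22.789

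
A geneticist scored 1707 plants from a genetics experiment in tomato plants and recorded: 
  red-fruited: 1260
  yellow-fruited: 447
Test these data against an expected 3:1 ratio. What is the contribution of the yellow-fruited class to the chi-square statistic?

The 3:1 ratio has 4 parts, so with N = 1707 the expected counts are:
  red-fruited: 1707 × 3/4 = 1280.25
  yellow-fruited: 1707 × 1/4 = 426.75
Contribution of yellow-fruited: (447 − 426.75)² / 426.75 = 0.9609

0.961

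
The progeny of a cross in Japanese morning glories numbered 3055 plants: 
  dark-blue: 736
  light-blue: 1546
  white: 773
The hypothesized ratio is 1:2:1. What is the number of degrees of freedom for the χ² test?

2

A goodness-of-fit test with 3 phenotype classes has df = 3 − 1 = 2.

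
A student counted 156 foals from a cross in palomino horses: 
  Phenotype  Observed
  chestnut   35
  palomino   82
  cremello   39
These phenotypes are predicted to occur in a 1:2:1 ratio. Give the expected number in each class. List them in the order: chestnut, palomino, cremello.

Expected counts for N = 156 under a 1:2:1 ratio (total parts = 4):
  chestnut: 156 × 1/4 = 39
  palomino: 156 × 2/4 = 78
  cremello: 156 × 1/4 = 39

39, 78, 39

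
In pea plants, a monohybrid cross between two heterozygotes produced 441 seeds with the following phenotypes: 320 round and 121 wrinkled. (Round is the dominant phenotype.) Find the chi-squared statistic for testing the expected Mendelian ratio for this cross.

1.398

For a monohybrid cross between heterozygotes with complete dominance, the expected phenotypic ratio is 3:1.
Under the 3:1 hypothesis (Σ ratio = 4, N = 441):
  round: 441 × 3/4 = 330.75
  wrinkled: 441 × 1/4 = 110.25
χ² = Σ (O − E)² / E
  round: (320 − 330.75)² / 330.75 = 0.3494
  wrinkled: (121 − 110.25)² / 110.25 = 1.0482
χ² = 0.3494 + 1.0482 = 1.3976 ≈ 1.398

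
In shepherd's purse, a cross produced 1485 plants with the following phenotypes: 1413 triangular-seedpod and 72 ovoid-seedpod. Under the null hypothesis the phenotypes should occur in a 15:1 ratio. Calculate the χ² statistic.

4.978

Total ratio parts = 16. Expected numbers out of 1485:
  triangular-seedpod: 1485 × 15/16 = 1392.1875
  ovoid-seedpod: 1485 × 1/16 = 92.8125
χ² = Σ (O − E)² / E
  triangular-seedpod: (1413 − 1392.1875)² / 1392.1875 = 0.3111
  ovoid-seedpod: (72 − 92.8125)² / 92.8125 = 4.6670
χ² = 0.3111 + 4.6670 = 4.9781 ≈ 4.978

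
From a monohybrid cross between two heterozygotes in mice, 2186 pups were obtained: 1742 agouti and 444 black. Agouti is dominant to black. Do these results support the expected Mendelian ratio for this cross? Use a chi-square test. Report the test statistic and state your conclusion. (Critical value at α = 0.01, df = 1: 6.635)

For a monohybrid cross between heterozygotes with complete dominance, the expected phenotypic ratio is 3:1.
The 3:1 ratio has 4 parts, so with N = 2186 the expected counts are:
  agouti: 2186 × 3/4 = 1639.5
  black: 2186 × 1/4 = 546.5
χ² = Σ (O − E)² / E
  agouti: (1742 − 1639.5)² / 1639.5 = 6.4082
  black: (444 − 546.5)² / 546.5 = 19.2246
χ² = 6.4082 + 19.2246 = 25.6328 ≈ 25.633
Degrees of freedom = 2 − 1 = 1; critical value at α = 0.01 is 6.635.
Since 25.633 > 6.635, we reject the null hypothesis — the data do not fit the 3:1 ratio.

25.633; not consistent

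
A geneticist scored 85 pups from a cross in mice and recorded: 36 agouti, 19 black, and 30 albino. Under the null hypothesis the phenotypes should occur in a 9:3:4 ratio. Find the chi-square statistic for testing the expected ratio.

Under the 9:3:4 hypothesis (Σ ratio = 16, N = 85):
  agouti: 85 × 9/16 = 47.8125
  black: 85 × 3/16 = 15.9375
  albino: 85 × 4/16 = 21.25
χ² = Σ (O − E)² / E
  agouti: (36 − 47.8125)² / 47.8125 = 2.9184
  black: (19 − 15.9375)² / 15.9375 = 0.5885
  albino: (30 − 21.25)² / 21.25 = 3.6029
χ² = 2.9184 + 0.5885 + 3.6029 = 7.1098 ≈ 7.110

7.110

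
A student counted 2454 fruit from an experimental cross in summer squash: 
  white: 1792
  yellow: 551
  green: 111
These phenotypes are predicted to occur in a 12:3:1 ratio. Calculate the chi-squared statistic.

30.933

Total ratio parts = 16. Expected numbers out of 2454:
  white: 2454 × 12/16 = 1840.5
  yellow: 2454 × 3/16 = 460.125
  green: 2454 × 1/16 = 153.375
χ² = Σ (O − E)² / E
  white: (1792 − 1840.5)² / 1840.5 = 1.2780
  yellow: (551 − 460.125)² / 460.125 = 17.9479
  green: (111 − 153.375)² / 153.375 = 11.7075
χ² = 1.2780 + 17.9479 + 11.7075 = 30.9334 ≈ 30.933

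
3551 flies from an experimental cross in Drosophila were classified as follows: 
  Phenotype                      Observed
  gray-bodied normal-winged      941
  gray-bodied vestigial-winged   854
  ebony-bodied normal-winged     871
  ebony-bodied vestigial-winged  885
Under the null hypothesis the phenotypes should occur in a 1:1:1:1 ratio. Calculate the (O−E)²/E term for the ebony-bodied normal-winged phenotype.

0.316

Under the 1:1:1:1 hypothesis (Σ ratio = 4, N = 3551):
  gray-bodied normal-winged: 3551 × 1/4 = 887.75
  gray-bodied vestigial-winged: 3551 × 1/4 = 887.75
  ebony-bodied normal-winged: 3551 × 1/4 = 887.75
  ebony-bodied vestigial-winged: 3551 × 1/4 = 887.75
Contribution of ebony-bodied normal-winged: (871 − 887.75)² / 887.75 = 0.3160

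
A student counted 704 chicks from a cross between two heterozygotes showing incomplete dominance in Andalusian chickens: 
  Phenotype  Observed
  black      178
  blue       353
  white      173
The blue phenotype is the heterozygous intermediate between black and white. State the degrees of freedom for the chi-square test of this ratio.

2

With incomplete dominance, a heterozygote × heterozygote cross gives a 1:2:1 phenotypic ratio.
A goodness-of-fit test with 3 phenotype classes has df = 3 − 1 = 2.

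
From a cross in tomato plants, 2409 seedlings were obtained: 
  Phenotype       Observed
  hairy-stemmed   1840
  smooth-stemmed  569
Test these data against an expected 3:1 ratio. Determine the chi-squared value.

Under the 3:1 hypothesis (Σ ratio = 4, N = 2409):
  hairy-stemmed: 2409 × 3/4 = 1806.75
  smooth-stemmed: 2409 × 1/4 = 602.25
χ² = Σ (O − E)² / E
  hairy-stemmed: (1840 − 1806.75)² / 1806.75 = 0.6119
  smooth-stemmed: (569 − 602.25)² / 602.25 = 1.8357
χ² = 0.6119 + 1.8357 = 2.4476 ≈ 2.448

2.448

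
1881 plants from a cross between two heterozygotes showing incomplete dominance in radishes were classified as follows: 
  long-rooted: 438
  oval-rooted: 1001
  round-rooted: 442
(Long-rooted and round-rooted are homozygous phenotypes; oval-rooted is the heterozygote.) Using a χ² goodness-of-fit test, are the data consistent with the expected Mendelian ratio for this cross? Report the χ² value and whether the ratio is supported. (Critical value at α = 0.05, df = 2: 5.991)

With incomplete dominance, a heterozygote × heterozygote cross gives a 1:2:1 phenotypic ratio.
The 1:2:1 ratio has 4 parts, so with N = 1881 the expected counts are:
  long-rooted: 1881 × 1/4 = 470.25
  oval-rooted: 1881 × 2/4 = 940.5
  round-rooted: 1881 × 1/4 = 470.25
χ² = Σ (O − E)² / E
  long-rooted: (438 − 470.25)² / 470.25 = 2.2117
  oval-rooted: (1001 − 940.5)² / 940.5 = 3.8918
  round-rooted: (442 − 470.25)² / 470.25 = 1.6971
χ² = 2.2117 + 3.8918 + 1.6971 = 7.8006 ≈ 7.801
Degrees of freedom = 3 − 1 = 2; critical value at α = 0.05 is 5.991.
Since 7.801 > 5.991, we reject the null hypothesis — the data do not fit the 1:2:1 ratio.

7.801; not consistent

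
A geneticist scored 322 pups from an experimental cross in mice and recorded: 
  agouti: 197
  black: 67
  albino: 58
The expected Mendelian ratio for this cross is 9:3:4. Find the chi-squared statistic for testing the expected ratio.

8.407

Under the 9:3:4 hypothesis (Σ ratio = 16, N = 322):
  agouti: 322 × 9/16 = 181.125
  black: 322 × 3/16 = 60.375
  albino: 322 × 4/16 = 80.5
χ² = Σ (O − E)² / E
  agouti: (197 − 181.125)² / 181.125 = 1.3914
  black: (67 − 60.375)² / 60.375 = 0.7270
  albino: (58 − 80.5)² / 80.5 = 6.2888
χ² = 1.3914 + 0.7270 + 6.2888 = 8.4072 ≈ 8.407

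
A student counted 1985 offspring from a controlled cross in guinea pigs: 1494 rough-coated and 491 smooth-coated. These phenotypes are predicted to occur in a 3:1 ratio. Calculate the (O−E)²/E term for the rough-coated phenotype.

0.019

Expected counts for N = 1985 under a 3:1 ratio (total parts = 4):
  rough-coated: 1985 × 3/4 = 1488.75
  smooth-coated: 1985 × 1/4 = 496.25
Contribution of rough-coated: (1494 − 1488.75)² / 1488.75 = 0.0185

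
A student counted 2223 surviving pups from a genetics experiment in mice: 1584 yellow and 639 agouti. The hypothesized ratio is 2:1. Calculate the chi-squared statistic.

The 2:1 ratio has 3 parts, so with N = 2223 the expected counts are:
  yellow: 2223 × 2/3 = 1482
  agouti: 2223 × 1/3 = 741
χ² = Σ (O − E)² / E
  yellow: (1584 − 1482)² / 1482 = 7.0202
  agouti: (639 − 741)² / 741 = 14.0405
χ² = 7.0202 + 14.0405 = 21.0607 ≈ 21.061

21.061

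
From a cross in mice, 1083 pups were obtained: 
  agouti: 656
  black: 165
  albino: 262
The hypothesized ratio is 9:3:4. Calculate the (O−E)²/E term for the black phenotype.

Total ratio parts = 16. Expected numbers out of 1083:
  agouti: 1083 × 9/16 = 609.1875
  black: 1083 × 3/16 = 203.0625
  albino: 1083 × 4/16 = 270.75
Contribution of black: (165 − 203.0625)² / 203.0625 = 7.1345

7.135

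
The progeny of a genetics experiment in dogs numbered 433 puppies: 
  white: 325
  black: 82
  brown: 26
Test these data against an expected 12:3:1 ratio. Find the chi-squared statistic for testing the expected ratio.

0.050

Under the 12:3:1 hypothesis (Σ ratio = 16, N = 433):
  white: 433 × 12/16 = 324.75
  black: 433 × 3/16 = 81.1875
  brown: 433 × 1/16 = 27.0625
χ² = Σ (O − E)² / E
  white: (325 − 324.75)² / 324.75 = 0.0002
  black: (82 − 81.1875)² / 81.1875 = 0.0081
  brown: (26 − 27.0625)² / 27.0625 = 0.0417
χ² = 0.0002 + 0.0081 + 0.0417 = 0.050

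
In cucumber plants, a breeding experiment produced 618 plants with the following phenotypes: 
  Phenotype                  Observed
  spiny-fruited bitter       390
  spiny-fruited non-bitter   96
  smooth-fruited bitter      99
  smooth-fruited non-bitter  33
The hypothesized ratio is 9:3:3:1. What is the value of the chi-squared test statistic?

11.851

Under the 9:3:3:1 hypothesis (Σ ratio = 16, N = 618):
  spiny-fruited bitter: 618 × 9/16 = 347.625
  spiny-fruited non-bitter: 618 × 3/16 = 115.875
  smooth-fruited bitter: 618 × 3/16 = 115.875
  smooth-fruited non-bitter: 618 × 1/16 = 38.625
χ² = Σ (O − E)² / E
  spiny-fruited bitter: (390 − 347.625)² / 347.625 = 5.1655
  spiny-fruited non-bitter: (96 − 115.875)² / 115.875 = 3.4090
  smooth-fruited bitter: (99 − 115.875)² / 115.875 = 2.4575
  smooth-fruited non-bitter: (33 − 38.625)² / 38.625 = 0.8192
χ² = 5.1655 + 3.4090 + 2.4575 + 0.8192 = 11.8512 ≈ 11.851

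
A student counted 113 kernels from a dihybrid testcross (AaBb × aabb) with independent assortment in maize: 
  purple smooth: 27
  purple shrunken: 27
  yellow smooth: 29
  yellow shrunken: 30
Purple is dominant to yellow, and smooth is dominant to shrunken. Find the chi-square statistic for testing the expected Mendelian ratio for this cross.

0.239

A dihybrid testcross with independent assortment gives a 1:1:1:1 ratio.
The 1:1:1:1 ratio has 4 parts, so with N = 113 the expected counts are:
  purple smooth: 113 × 1/4 = 28.25
  purple shrunken: 113 × 1/4 = 28.25
  yellow smooth: 113 × 1/4 = 28.25
  yellow shrunken: 113 × 1/4 = 28.25
χ² = Σ (O − E)² / E
  purple smooth: (27 − 28.25)² / 28.25 = 0.0553
  purple shrunken: (27 − 28.25)² / 28.25 = 0.0553
  yellow smooth: (29 − 28.25)² / 28.25 = 0.0199
  yellow shrunken: (30 − 28.25)² / 28.25 = 0.1084
χ² = 0.0553 + 0.0553 + 0.0199 + 0.1084 = 0.2389 ≈ 0.239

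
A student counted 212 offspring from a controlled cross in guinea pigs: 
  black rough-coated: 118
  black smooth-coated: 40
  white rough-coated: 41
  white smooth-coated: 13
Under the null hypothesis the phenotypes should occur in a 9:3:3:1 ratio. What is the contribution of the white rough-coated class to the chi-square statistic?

The 9:3:3:1 ratio has 16 parts, so with N = 212 the expected counts are:
  black rough-coated: 212 × 9/16 = 119.25
  black smooth-coated: 212 × 3/16 = 39.75
  white rough-coated: 212 × 3/16 = 39.75
  white smooth-coated: 212 × 1/16 = 13.25
Contribution of white rough-coated: (41 − 39.75)² / 39.75 = 0.0393

0.039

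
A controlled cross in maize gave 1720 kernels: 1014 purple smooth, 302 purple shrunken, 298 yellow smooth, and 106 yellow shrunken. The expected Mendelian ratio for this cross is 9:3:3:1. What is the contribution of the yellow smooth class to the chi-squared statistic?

1.861

Under the 9:3:3:1 hypothesis (Σ ratio = 16, N = 1720):
  purple smooth: 1720 × 9/16 = 967.5
  purple shrunken: 1720 × 3/16 = 322.5
  yellow smooth: 1720 × 3/16 = 322.5
  yellow shrunken: 1720 × 1/16 = 107.5
Contribution of yellow smooth: (298 − 322.5)² / 322.5 = 1.8612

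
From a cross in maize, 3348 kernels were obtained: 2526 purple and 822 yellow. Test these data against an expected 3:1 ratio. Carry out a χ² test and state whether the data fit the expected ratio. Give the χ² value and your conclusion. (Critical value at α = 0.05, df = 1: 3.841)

Under the 3:1 hypothesis (Σ ratio = 4, N = 3348):
  purple: 3348 × 3/4 = 2511
  yellow: 3348 × 1/4 = 837
χ² = Σ (O − E)² / E
  purple: (2526 − 2511)² / 2511 = 0.0896
  yellow: (822 − 837)² / 837 = 0.2688
χ² = 0.0896 + 0.2688 = 0.3584 ≈ 0.358
Degrees of freedom = 2 − 1 = 1; critical value at α = 0.05 is 3.841.
Since 0.358 < 3.841, we fail to reject the null hypothesis — the data are consistent with the 3:1 ratio.

0.358; consistent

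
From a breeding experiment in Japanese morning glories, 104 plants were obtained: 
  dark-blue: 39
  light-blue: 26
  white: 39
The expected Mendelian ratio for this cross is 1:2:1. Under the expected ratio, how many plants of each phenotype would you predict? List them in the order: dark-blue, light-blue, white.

The 1:2:1 ratio has 4 parts, so with N = 104 the expected counts are:
  dark-blue: 104 × 1/4 = 26
  light-blue: 104 × 2/4 = 52
  white: 104 × 1/4 = 26

26, 52, 26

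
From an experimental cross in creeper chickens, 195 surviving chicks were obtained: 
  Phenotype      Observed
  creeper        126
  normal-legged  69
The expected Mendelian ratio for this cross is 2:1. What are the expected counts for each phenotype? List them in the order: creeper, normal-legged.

130, 65

Expected counts for N = 195 under a 2:1 ratio (total parts = 3):
  creeper: 195 × 2/3 = 130
  normal-legged: 195 × 1/3 = 65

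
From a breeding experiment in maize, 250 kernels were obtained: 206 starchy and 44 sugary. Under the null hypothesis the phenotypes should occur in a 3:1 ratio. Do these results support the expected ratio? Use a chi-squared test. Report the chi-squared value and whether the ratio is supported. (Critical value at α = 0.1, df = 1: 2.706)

Under the 3:1 hypothesis (Σ ratio = 4, N = 250):
  starchy: 250 × 3/4 = 187.5
  sugary: 250 × 1/4 = 62.5
χ² = Σ (O − E)² / E
  starchy: (206 − 187.5)² / 187.5 = 1.8253
  sugary: (44 − 62.5)² / 62.5 = 5.4760
χ² = 1.8253 + 5.4760 = 7.3013 ≈ 7.301
Degrees of freedom = 2 − 1 = 1; critical value at α = 0.1 is 2.706.
Since 7.301 > 2.706, we reject the null hypothesis — the data do not fit the 3:1 ratio.

7.301; not consistent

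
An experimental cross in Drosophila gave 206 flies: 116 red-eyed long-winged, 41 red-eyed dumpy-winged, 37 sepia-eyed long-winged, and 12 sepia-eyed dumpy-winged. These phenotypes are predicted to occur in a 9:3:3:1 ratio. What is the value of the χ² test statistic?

Expected counts for N = 206 under a 9:3:3:1 ratio (total parts = 16):
  red-eyed long-winged: 206 × 9/16 = 115.875
  red-eyed dumpy-winged: 206 × 3/16 = 38.625
  sepia-eyed long-winged: 206 × 3/16 = 38.625
  sepia-eyed dumpy-winged: 206 × 1/16 = 12.875
χ² = Σ (O − E)² / E
  red-eyed long-winged: (116 − 115.875)² / 115.875 = 0.0001
  red-eyed dumpy-winged: (41 − 38.625)² / 38.625 = 0.1460
  sepia-eyed long-winged: (37 − 38.625)² / 38.625 = 0.0684
  sepia-eyed dumpy-winged: (12 − 12.875)² / 12.875 = 0.0595
χ² = 0.0001 + 0.1460 + 0.0684 + 0.0595 = 0.274

0.274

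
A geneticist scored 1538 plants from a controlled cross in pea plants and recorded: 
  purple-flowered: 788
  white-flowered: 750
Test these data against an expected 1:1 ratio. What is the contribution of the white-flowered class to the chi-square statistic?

0.469

The 1:1 ratio has 2 parts, so with N = 1538 the expected counts are:
  purple-flowered: 1538 × 1/2 = 769
  white-flowered: 1538 × 1/2 = 769
Contribution of white-flowered: (750 − 769)² / 769 = 0.4694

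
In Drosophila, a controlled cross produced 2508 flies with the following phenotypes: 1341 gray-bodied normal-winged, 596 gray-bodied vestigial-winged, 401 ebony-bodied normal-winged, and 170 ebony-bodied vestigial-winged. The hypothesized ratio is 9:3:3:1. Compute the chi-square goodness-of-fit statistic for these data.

The 9:3:3:1 ratio has 16 parts, so with N = 2508 the expected counts are:
  gray-bodied normal-winged: 2508 × 9/16 = 1410.75
  gray-bodied vestigial-winged: 2508 × 3/16 = 470.25
  ebony-bodied normal-winged: 2508 × 3/16 = 470.25
  ebony-bodied vestigial-winged: 2508 × 1/16 = 156.75
χ² = Σ (O − E)² / E
  gray-bodied normal-winged: (1341 − 1410.75)² / 1410.75 = 3.4486
  gray-bodied vestigial-winged: (596 − 470.25)² / 470.25 = 33.6269
  ebony-bodied normal-winged: (401 − 470.25)² / 470.25 = 10.1979
  ebony-bodied vestigial-winged: (170 − 156.75)² / 156.75 = 1.1200
χ² = 3.4486 + 33.6269 + 10.1979 + 1.1200 = 48.3934 ≈ 48.393

48.393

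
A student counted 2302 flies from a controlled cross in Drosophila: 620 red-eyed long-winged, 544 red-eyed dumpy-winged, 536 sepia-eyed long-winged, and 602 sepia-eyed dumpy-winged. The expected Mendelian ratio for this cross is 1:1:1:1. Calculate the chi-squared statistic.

Expected counts for N = 2302 under a 1:1:1:1 ratio (total parts = 4):
  red-eyed long-winged: 2302 × 1/4 = 575.5
  red-eyed dumpy-winged: 2302 × 1/4 = 575.5
  sepia-eyed long-winged: 2302 × 1/4 = 575.5
  sepia-eyed dumpy-winged: 2302 × 1/4 = 575.5
χ² = Σ (O − E)² / E
  red-eyed long-winged: (620 − 575.5)² / 575.5 = 3.4409
  red-eyed dumpy-winged: (544 − 575.5)² / 575.5 = 1.7242
  sepia-eyed long-winged: (536 − 575.5)² / 575.5 = 2.7111
  sepia-eyed dumpy-winged: (602 − 575.5)² / 575.5 = 1.2202
χ² = 3.4409 + 1.7242 + 2.7111 + 1.2202 = 9.0964 ≈ 9.096

9.096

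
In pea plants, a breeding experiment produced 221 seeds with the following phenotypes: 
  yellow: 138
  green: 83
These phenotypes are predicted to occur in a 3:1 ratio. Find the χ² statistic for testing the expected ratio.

Total ratio parts = 4. Expected numbers out of 221:
  yellow: 221 × 3/4 = 165.75
  green: 221 × 1/4 = 55.25
χ² = Σ (O − E)² / E
  yellow: (138 − 165.75)² / 165.75 = 4.6459
  green: (83 − 55.25)² / 55.25 = 13.9378
χ² = 4.6459 + 13.9378 = 18.5837 ≈ 18.584

18.584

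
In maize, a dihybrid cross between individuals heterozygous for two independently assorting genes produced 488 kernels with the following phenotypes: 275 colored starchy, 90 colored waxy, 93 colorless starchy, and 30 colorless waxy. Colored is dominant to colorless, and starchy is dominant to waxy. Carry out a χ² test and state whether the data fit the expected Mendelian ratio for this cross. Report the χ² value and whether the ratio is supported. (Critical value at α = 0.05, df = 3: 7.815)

A dihybrid F₂ with independent assortment and complete dominance at both loci gives a 9:3:3:1 phenotypic ratio.
Total ratio parts = 16. Expected numbers out of 488:
  colored starchy: 488 × 9/16 = 274.5
  colored waxy: 488 × 3/16 = 91.5
  colorless starchy: 488 × 3/16 = 91.5
  colorless waxy: 488 × 1/16 = 30.5
χ² = Σ (O − E)² / E
  colored starchy: (275 − 274.5)² / 274.5 = 0.0009
  colored waxy: (90 − 91.5)² / 91.5 = 0.0246
  colorless starchy: (93 − 91.5)² / 91.5 = 0.0246
  colorless waxy: (30 − 30.5)² / 30.5 = 0.0082
χ² = 0.0009 + 0.0246 + 0.0246 + 0.0082 = 0.0583 ≈ 0.058
Degrees of freedom = 4 − 1 = 3; critical value at α = 0.05 is 7.815.
Since 0.058 < 7.815, we fail to reject the null hypothesis — the data are consistent with the 9:3:3:1 ratio.

0.058; consistent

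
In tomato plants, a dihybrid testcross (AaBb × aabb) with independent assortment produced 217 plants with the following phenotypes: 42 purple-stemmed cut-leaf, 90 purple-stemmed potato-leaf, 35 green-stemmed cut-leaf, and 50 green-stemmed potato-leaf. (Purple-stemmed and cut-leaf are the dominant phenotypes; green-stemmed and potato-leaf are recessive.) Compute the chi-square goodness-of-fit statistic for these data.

A dihybrid testcross with independent assortment gives a 1:1:1:1 ratio.
Under the 1:1:1:1 hypothesis (Σ ratio = 4, N = 217):
  purple-stemmed cut-leaf: 217 × 1/4 = 54.25
  purple-stemmed potato-leaf: 217 × 1/4 = 54.25
  green-stemmed cut-leaf: 217 × 1/4 = 54.25
  green-stemmed potato-leaf: 217 × 1/4 = 54.25
χ² = Σ (O − E)² / E
  purple-stemmed cut-leaf: (42 − 54.25)² / 54.25 = 2.7661
  purple-stemmed potato-leaf: (90 − 54.25)² / 54.25 = 23.5588
  green-stemmed cut-leaf: (35 − 54.25)² / 54.25 = 6.8306
  green-stemmed potato-leaf: (50 − 54.25)² / 54.25 = 0.3329
χ² = 2.7661 + 23.5588 + 6.8306 + 0.3329 = 33.4884 ≈ 33.488

33.488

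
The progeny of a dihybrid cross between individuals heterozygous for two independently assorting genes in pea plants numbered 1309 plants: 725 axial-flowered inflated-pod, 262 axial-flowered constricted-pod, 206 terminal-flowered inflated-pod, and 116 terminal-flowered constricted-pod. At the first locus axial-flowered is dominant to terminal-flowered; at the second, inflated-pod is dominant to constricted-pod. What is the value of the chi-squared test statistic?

A dihybrid F₂ with independent assortment and complete dominance at both loci gives a 9:3:3:1 phenotypic ratio.
Total ratio parts = 16. Expected numbers out of 1309:
  axial-flowered inflated-pod: 1309 × 9/16 = 736.3125
  axial-flowered constricted-pod: 1309 × 3/16 = 245.4375
  terminal-flowered inflated-pod: 1309 × 3/16 = 245.4375
  terminal-flowered constricted-pod: 1309 × 1/16 = 81.8125
χ² = Σ (O − E)² / E
  axial-flowered inflated-pod: (725 − 736.3125)² / 736.3125 = 0.1738
  axial-flowered constricted-pod: (262 − 245.4375)² / 245.4375 = 1.1177
  terminal-flowered inflated-pod: (206 − 245.4375)² / 245.4375 = 6.3369
  terminal-flowered constricted-pod: (116 − 81.8125)² / 81.8125 = 14.2861
χ² = 0.1738 + 1.1177 + 6.3369 + 14.2861 = 21.9145 ≈ 21.915

21.915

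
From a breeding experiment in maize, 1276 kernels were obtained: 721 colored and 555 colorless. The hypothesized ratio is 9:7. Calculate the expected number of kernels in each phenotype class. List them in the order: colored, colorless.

Under the 9:7 hypothesis (Σ ratio = 16, N = 1276):
  colored: 1276 × 9/16 = 717.75
  colorless: 1276 × 7/16 = 558.25

717.75, 558.25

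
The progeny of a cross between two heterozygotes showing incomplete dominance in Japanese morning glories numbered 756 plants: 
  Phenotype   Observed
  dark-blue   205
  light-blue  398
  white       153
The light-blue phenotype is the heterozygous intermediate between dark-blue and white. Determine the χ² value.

9.270

With incomplete dominance, a heterozygote × heterozygote cross gives a 1:2:1 phenotypic ratio.
Under the 1:2:1 hypothesis (Σ ratio = 4, N = 756):
  dark-blue: 756 × 1/4 = 189
  light-blue: 756 × 2/4 = 378
  white: 756 × 1/4 = 189
χ² = Σ (O − E)² / E
  dark-blue: (205 − 189)² / 189 = 1.3545
  light-blue: (398 − 378)² / 378 = 1.0582
  white: (153 − 189)² / 189 = 6.8571
χ² = 1.3545 + 1.0582 + 6.8571 = 9.2698 ≈ 9.270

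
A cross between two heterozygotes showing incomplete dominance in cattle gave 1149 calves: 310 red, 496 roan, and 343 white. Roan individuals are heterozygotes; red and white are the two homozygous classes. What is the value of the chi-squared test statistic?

23.348

With incomplete dominance, a heterozygote × heterozygote cross gives a 1:2:1 phenotypic ratio.
Expected counts for N = 1149 under a 1:2:1 ratio (total parts = 4):
  red: 1149 × 1/4 = 287.25
  roan: 1149 × 2/4 = 574.5
  white: 1149 × 1/4 = 287.25
χ² = Σ (O − E)² / E
  red: (310 − 287.25)² / 287.25 = 1.8018
  roan: (496 − 574.5)² / 574.5 = 10.7263
  white: (343 − 287.25)² / 287.25 = 10.8201
χ² = 1.8018 + 10.7263 + 10.8201 = 23.3482 ≈ 23.348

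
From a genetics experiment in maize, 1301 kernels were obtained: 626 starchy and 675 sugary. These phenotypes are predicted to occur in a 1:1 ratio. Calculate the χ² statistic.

1.846

The 1:1 ratio has 2 parts, so with N = 1301 the expected counts are:
  starchy: 1301 × 1/2 = 650.5
  sugary: 1301 × 1/2 = 650.5
χ² = Σ (O − E)² / E
  starchy: (626 − 650.5)² / 650.5 = 0.9228
  sugary: (675 − 650.5)² / 650.5 = 0.9228
χ² = 0.9228 + 0.9228 = 1.8456 ≈ 1.846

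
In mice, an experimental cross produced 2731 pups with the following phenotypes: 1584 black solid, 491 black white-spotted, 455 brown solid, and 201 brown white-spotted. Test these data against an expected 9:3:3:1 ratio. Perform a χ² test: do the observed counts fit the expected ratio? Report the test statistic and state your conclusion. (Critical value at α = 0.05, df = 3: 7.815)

14.097; not consistent

Total ratio parts = 16. Expected numbers out of 2731:
  black solid: 2731 × 9/16 = 1536.1875
  black white-spotted: 2731 × 3/16 = 512.0625
  brown solid: 2731 × 3/16 = 512.0625
  brown white-spotted: 2731 × 1/16 = 170.6875
χ² = Σ (O − E)² / E
  black solid: (1584 − 1536.1875)² / 1536.1875 = 1.4881
  black white-spotted: (491 − 512.0625)² / 512.0625 = 0.8664
  brown solid: (455 − 512.0625)² / 512.0625 = 6.3589
  brown white-spotted: (201 − 170.6875)² / 170.6875 = 5.3832
χ² = 1.4881 + 0.8664 + 6.3589 + 5.3832 = 14.0966 ≈ 14.097
Degrees of freedom = 4 − 1 = 3; critical value at α = 0.05 is 7.815.
Since 14.097 > 7.815, we reject the null hypothesis — the data do not fit the 9:3:3:1 ratio.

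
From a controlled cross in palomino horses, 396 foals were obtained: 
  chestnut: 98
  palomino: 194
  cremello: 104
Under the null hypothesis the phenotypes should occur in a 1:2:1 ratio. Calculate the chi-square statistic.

0.343

Under the 1:2:1 hypothesis (Σ ratio = 4, N = 396):
  chestnut: 396 × 1/4 = 99
  palomino: 396 × 2/4 = 198
  cremello: 396 × 1/4 = 99
χ² = Σ (O − E)² / E
  chestnut: (98 − 99)² / 99 = 0.0101
  palomino: (194 − 198)² / 198 = 0.0808
  cremello: (104 − 99)² / 99 = 0.2525
χ² = 0.0101 + 0.0808 + 0.2525 = 0.3434 ≈ 0.343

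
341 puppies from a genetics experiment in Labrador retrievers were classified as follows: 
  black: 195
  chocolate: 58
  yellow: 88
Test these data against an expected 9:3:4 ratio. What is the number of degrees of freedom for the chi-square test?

2

A goodness-of-fit test with 3 phenotype classes has df = 3 − 1 = 2.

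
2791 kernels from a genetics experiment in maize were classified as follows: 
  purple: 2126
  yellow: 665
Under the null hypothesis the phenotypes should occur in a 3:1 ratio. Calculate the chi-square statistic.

Under the 3:1 hypothesis (Σ ratio = 4, N = 2791):
  purple: 2791 × 3/4 = 2093.25
  yellow: 2791 × 1/4 = 697.75
χ² = Σ (O − E)² / E
  purple: (2126 − 2093.25)² / 2093.25 = 0.5124
  yellow: (665 − 697.75)² / 697.75 = 1.5372
χ² = 0.5124 + 1.5372 = 2.0496 ≈ 2.050

2.050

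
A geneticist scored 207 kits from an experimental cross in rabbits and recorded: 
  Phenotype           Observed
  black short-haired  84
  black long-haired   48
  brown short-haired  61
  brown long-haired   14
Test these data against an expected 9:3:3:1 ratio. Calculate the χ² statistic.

23.982

Under the 9:3:3:1 hypothesis (Σ ratio = 16, N = 207):
  black short-haired: 207 × 9/16 = 116.4375
  black long-haired: 207 × 3/16 = 38.8125
  brown short-haired: 207 × 3/16 = 38.8125
  brown long-haired: 207 × 1/16 = 12.9375
χ² = Σ (O − E)² / E
  black short-haired: (84 − 116.4375)² / 116.4375 = 9.0365
  black long-haired: (48 − 38.8125)² / 38.8125 = 2.1748
  brown short-haired: (61 − 38.8125)² / 38.8125 = 12.6837
  brown long-haired: (14 − 12.9375)² / 12.9375 = 0.0873
χ² = 9.0365 + 2.1748 + 12.6837 + 0.0873 = 23.9823 ≈ 23.982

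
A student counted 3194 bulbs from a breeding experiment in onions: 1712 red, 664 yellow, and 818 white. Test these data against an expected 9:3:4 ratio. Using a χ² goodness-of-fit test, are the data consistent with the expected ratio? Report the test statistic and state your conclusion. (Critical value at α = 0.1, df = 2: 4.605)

11.544; not consistent

Expected counts for N = 3194 under a 9:3:4 ratio (total parts = 16):
  red: 3194 × 9/16 = 1796.625
  yellow: 3194 × 3/16 = 598.875
  white: 3194 × 4/16 = 798.5
χ² = Σ (O − E)² / E
  red: (1712 − 1796.625)² / 1796.625 = 3.9860
  yellow: (664 − 598.875)² / 598.875 = 7.0821
  white: (818 − 798.5)² / 798.5 = 0.4762
χ² = 3.9860 + 7.0821 + 0.4762 = 11.5443 ≈ 11.544
Degrees of freedom = 3 − 1 = 2; critical value at α = 0.1 is 4.605.
Since 11.544 > 4.605, we reject the null hypothesis — the data do not fit the 9:3:4 ratio.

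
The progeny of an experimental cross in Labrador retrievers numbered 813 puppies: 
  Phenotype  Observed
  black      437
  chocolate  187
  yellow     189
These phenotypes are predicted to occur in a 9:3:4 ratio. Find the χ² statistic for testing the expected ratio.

9.738

Total ratio parts = 16. Expected numbers out of 813:
  black: 813 × 9/16 = 457.3125
  chocolate: 813 × 3/16 = 152.4375
  yellow: 813 × 4/16 = 203.25
χ² = Σ (O − E)² / E
  black: (437 − 457.3125)² / 457.3125 = 0.9022
  chocolate: (187 − 152.4375)² / 152.4375 = 7.8364
  yellow: (189 − 203.25)² / 203.25 = 0.9991
χ² = 0.9022 + 7.8364 + 0.9991 = 9.7377 ≈ 9.738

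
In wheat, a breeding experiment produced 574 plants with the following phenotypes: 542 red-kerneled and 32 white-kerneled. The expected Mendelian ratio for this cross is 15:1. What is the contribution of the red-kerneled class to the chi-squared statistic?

0.028

The 15:1 ratio has 16 parts, so with N = 574 the expected counts are:
  red-kerneled: 574 × 15/16 = 538.125
  white-kerneled: 574 × 1/16 = 35.875
Contribution of red-kerneled: (542 − 538.125)² / 538.125 = 0.0279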